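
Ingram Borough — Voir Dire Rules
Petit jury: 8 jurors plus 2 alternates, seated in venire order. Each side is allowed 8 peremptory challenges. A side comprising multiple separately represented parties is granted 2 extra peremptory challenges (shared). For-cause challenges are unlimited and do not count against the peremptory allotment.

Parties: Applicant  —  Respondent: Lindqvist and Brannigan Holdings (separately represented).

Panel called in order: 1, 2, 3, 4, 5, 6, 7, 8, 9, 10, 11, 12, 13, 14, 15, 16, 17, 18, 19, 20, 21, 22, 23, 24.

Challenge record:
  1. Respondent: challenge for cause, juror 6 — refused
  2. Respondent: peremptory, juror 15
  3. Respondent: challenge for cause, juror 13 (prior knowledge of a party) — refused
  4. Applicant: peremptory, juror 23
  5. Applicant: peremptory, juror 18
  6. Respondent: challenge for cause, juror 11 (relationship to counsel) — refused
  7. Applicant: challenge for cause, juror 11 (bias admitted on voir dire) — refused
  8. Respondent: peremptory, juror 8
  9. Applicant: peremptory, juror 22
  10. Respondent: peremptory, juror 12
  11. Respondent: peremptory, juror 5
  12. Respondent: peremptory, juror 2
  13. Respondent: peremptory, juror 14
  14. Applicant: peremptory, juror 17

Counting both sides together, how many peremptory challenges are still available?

8

Applicant allotment: 8. Respondent allotment: 8 base + 2 multi-party = 10.
Applicant peremptories used: #23, #18, #22, #17 — 4 (the for-cause on #11 doesn't count).
Respondent peremptories used: #15, #8, #12, #5, #2, #14 — 6 (for-cause on #6, #13, #11 don't count).
Remaining: (8 − 4) + (10 − 6) = 8.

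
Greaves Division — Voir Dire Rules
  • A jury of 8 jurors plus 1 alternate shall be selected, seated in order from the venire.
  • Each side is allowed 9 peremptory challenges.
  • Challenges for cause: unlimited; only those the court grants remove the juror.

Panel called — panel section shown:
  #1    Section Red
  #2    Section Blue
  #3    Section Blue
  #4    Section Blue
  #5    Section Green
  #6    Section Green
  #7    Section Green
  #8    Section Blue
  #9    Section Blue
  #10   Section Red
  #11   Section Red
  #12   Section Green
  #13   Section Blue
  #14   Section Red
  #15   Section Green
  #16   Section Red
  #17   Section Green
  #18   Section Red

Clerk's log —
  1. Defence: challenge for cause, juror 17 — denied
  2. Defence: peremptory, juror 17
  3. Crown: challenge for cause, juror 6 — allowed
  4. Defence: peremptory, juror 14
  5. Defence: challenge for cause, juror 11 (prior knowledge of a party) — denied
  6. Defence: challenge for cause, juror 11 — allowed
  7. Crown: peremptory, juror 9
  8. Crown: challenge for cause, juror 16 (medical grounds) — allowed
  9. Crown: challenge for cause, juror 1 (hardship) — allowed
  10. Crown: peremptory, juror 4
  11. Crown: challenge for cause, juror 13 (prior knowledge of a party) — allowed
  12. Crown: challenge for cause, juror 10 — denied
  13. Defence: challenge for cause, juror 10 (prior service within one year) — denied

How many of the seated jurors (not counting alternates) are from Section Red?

Removed: #1, #4, #6, #9, #11, #13, #14, #16, #17.
Seated jurors 1–8: #2, #3, #5, #7, #8, #10, #12, #15 (alternates #18 not counted).
Of those, in Section Red: #10 → 1.

1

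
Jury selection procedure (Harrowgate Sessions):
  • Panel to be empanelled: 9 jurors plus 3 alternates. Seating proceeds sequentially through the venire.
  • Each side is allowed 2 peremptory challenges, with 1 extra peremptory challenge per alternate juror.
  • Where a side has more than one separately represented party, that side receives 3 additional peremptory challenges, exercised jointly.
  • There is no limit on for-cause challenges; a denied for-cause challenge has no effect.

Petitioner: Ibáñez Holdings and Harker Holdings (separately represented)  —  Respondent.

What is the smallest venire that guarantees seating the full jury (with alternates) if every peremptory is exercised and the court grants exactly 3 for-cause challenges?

Seats to fill: 9 + 3 alternates = 12.
Peremptories — Petitioner: 2 + 1×3 + 3 = 8; Respondent: 2 + 1×3 = 5; total 13.
For-cause removals: 3.
Minimum venire: 12 + 13 + 3 = 28.

28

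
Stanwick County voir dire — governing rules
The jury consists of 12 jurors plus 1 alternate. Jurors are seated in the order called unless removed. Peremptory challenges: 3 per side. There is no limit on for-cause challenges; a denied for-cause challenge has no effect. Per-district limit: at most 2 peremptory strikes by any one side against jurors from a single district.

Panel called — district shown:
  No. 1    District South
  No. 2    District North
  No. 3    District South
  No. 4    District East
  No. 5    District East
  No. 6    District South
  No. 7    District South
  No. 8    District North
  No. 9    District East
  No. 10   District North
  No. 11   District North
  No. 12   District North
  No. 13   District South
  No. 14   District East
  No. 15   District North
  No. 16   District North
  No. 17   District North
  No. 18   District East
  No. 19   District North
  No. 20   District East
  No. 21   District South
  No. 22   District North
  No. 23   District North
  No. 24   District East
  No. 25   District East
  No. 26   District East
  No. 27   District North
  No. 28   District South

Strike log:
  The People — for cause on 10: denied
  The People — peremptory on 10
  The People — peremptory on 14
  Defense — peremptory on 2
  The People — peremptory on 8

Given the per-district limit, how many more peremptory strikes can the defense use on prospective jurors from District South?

Defense peremptories so far: #2 — 1 of 3 used, 2 left overall.
Against District South: none yet — per-district cap 2 leaves 2.
Binding limit: min(2, 2) = 2.

2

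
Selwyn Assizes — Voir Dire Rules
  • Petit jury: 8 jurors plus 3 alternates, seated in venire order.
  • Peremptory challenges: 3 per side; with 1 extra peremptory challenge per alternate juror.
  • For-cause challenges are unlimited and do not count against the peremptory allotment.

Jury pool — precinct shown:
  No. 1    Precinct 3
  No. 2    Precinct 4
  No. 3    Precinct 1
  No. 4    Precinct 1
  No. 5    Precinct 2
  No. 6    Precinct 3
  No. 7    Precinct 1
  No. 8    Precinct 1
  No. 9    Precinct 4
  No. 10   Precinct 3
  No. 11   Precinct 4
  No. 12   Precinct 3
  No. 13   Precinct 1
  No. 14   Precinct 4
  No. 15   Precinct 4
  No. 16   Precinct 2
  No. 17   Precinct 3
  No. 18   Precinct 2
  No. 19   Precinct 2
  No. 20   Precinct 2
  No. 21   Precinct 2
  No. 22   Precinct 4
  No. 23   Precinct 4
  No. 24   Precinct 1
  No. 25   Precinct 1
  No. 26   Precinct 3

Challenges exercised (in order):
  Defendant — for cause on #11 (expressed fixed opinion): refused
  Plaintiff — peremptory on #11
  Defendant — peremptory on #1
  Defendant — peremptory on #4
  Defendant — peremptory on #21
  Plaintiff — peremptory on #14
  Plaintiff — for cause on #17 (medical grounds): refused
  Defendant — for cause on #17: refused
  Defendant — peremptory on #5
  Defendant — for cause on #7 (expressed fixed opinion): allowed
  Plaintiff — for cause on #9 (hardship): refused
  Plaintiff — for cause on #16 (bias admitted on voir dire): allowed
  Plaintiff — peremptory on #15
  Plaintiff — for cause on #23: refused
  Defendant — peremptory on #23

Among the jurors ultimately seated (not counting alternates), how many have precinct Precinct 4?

2

Removed: #1, #4, #5, #7, #11, #14, #15, #16, #21, #23.
Seated jurors 1–8: #2, #3, #6, #8, #9, #10, #12, #13 (alternates #17, #18, #19 not counted).
Of those, in Precinct 4: #2, #9 → 2.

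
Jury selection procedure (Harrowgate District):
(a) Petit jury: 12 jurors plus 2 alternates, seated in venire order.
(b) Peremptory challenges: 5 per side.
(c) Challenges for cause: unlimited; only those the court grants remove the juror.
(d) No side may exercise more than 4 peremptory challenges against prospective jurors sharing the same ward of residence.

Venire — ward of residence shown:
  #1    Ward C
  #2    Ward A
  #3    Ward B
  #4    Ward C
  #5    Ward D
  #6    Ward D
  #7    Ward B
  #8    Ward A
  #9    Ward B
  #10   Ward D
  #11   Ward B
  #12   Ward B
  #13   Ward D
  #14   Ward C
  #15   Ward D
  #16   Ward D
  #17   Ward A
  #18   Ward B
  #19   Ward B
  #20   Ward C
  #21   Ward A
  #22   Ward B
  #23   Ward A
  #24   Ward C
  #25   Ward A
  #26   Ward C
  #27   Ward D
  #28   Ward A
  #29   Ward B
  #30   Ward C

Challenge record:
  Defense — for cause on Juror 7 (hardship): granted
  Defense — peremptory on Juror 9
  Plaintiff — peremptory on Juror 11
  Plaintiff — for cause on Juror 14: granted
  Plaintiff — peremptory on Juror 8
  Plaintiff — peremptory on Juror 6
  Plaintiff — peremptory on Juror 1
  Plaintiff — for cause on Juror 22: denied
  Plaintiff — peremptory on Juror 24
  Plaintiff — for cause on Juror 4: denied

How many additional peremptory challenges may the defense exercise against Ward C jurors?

Defense peremptories so far: #9 — 1 of 5 used, 4 left overall.
Against Ward C: none yet — per-ward cap 4 leaves 4.
Binding limit: min(4, 4) = 4.

4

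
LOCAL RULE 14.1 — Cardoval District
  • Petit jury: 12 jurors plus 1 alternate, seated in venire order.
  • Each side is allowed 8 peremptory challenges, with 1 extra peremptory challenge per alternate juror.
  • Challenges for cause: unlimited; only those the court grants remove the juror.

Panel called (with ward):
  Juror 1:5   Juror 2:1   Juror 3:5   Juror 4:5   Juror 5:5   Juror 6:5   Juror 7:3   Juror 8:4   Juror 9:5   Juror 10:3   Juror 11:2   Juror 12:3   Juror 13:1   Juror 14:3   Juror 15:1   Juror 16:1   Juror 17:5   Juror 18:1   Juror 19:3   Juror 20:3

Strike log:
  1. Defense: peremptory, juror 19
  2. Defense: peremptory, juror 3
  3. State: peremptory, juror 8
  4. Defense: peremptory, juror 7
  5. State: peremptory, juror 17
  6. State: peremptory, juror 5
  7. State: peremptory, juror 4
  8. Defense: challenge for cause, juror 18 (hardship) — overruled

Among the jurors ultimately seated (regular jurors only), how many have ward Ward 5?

Removed: #3, #4, #5, #7, #8, #17, #19.
Seated jurors 1–12: #1, #2, #6, #9, #10, #11, #12, #13, #14, #15, #16, #18 (alternates #20 not counted).
Of those, in Ward 5: #1, #6, #9 → 3.

3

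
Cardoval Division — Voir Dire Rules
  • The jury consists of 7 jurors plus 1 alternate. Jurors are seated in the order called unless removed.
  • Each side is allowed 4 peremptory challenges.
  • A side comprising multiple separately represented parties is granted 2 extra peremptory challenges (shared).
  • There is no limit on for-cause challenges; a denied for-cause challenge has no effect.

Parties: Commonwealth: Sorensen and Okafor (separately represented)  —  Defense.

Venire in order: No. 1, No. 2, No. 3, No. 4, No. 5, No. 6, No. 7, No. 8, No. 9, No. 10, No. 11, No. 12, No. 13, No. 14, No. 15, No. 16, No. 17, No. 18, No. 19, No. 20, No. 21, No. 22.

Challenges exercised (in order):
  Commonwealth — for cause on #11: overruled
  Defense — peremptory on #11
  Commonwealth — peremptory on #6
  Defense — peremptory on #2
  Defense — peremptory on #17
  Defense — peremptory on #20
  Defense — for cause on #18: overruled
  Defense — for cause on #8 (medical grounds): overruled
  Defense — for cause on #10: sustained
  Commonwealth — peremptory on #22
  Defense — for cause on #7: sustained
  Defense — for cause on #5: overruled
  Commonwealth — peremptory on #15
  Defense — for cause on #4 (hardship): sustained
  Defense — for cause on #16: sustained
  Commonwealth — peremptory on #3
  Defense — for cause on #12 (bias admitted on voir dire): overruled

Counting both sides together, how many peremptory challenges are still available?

Commonwealth allotment: 4 base + 2 multi-party = 6. Defense allotment: 4.
Commonwealth peremptories used: #6, #22, #15, #3 — 4 (the for-cause on #11 doesn't count).
Defense peremptories used: #11, #2, #17, #20 — 4 (for-cause on #18, #8, #10, #7, #5, #4, #16, #12 don't count).
Remaining: (6 − 4) + (4 − 4) = 2.

2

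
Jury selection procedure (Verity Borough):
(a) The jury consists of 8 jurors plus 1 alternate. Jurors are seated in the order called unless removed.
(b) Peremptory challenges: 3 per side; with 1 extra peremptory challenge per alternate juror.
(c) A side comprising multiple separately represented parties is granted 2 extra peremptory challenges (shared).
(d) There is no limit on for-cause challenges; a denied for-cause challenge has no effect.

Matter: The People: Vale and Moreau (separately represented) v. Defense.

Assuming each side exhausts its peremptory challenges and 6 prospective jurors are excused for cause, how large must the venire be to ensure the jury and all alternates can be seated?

25

Seats to fill: 8 + 1 alternates = 9.
Peremptories — The People: 3 + 1×1 + 2 = 6; Defense: 3 + 1×1 = 4; total 10.
For-cause removals: 6.
Minimum venire: 9 + 10 + 6 = 25.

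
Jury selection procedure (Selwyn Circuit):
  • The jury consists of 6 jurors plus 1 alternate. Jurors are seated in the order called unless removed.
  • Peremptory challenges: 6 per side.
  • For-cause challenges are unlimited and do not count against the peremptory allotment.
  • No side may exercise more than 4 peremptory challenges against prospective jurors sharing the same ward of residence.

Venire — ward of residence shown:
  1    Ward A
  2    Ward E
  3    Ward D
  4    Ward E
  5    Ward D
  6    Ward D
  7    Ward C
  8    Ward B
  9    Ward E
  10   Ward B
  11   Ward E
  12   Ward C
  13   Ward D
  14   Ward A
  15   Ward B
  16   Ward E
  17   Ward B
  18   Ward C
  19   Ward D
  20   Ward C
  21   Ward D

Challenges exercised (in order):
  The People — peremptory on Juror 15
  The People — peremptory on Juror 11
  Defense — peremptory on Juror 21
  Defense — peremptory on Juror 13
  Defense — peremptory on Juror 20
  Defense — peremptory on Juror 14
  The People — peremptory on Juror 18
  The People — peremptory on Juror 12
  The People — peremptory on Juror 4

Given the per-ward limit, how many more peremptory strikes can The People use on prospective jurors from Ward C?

The People peremptories so far: #15, #11, #18, #12, #4 — 5 of 6 used, 1 left overall.
Against Ward C: #18, #12 — 2 used; per-ward cap 4 leaves 2.
Binding limit: min(1, 2) = 1.

1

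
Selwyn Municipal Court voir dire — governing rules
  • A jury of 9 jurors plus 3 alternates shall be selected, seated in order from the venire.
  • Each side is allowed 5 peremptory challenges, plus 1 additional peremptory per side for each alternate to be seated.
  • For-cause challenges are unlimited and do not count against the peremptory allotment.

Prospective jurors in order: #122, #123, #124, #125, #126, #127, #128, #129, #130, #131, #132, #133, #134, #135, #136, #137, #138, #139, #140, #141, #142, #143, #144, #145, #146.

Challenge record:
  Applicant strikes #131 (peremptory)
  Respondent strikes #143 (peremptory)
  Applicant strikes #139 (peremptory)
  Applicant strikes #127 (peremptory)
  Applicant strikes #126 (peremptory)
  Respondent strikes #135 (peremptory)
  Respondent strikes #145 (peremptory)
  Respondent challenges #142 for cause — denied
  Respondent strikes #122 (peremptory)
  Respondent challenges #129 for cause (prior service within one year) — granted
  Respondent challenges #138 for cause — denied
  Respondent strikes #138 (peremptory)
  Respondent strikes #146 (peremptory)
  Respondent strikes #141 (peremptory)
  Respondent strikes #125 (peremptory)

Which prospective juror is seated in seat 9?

137

Removed: #122, #125, #126, #127, #129, #131, #135, #138, #139, #141, #143, #145, #146. (#142 stays — for-cause denied.)
Filling seats in venire order through position 9: #123, #124, #128, #130, #132, #133, #134, #136, #137.
So seat 9 is #137.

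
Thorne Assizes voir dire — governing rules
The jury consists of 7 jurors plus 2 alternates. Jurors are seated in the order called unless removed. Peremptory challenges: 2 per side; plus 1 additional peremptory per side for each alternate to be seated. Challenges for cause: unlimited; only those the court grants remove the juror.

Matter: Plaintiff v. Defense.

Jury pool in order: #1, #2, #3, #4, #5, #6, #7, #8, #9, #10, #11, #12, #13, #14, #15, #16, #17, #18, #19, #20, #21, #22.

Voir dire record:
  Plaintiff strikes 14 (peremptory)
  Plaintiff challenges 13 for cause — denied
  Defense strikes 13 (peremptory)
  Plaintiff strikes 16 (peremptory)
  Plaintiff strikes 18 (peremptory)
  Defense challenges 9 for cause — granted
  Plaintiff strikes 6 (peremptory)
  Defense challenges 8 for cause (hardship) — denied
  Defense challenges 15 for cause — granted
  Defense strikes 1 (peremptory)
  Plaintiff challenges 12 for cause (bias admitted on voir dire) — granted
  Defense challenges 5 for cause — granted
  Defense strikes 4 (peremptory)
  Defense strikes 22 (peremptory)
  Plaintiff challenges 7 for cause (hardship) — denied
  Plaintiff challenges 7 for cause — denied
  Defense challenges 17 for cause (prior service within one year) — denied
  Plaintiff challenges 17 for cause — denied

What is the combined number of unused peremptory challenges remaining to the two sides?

0

Plaintiff allotment: 2 base + 1 × 2 alternates = 4. Defense allotment: 2 base + 1 × 2 alternates = 4.
Plaintiff peremptories used: #14, #16, #18, #6 — 4 (for-cause on #13, #12, #7, #7, #17 don't count).
Defense peremptories used: #13, #1, #4, #22 — 4 (for-cause on #9, #8, #15, #5, #17 don't count).
Remaining: (4 − 4) + (4 − 4) = 0.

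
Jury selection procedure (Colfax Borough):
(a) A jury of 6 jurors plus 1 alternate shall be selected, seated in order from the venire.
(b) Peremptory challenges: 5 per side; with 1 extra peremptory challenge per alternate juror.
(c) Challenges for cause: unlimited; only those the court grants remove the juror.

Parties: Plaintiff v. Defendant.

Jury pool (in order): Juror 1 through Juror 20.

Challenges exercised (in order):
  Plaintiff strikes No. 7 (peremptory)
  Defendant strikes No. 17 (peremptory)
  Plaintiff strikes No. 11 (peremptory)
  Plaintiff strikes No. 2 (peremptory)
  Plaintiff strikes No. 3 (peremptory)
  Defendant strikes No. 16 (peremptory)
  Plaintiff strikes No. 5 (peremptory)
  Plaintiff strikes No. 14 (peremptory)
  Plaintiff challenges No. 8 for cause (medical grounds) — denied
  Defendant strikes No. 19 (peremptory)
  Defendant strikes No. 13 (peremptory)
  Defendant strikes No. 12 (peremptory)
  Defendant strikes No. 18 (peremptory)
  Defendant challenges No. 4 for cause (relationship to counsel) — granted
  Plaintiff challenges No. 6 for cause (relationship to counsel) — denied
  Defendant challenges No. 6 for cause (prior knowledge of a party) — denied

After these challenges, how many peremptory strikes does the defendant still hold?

Defendant allotment: 5 base + 1 × 1 alternate = 6.
Defendant peremptories used: #17, #16, #19, #13, #12, #18 — 6 (for-cause on #4, #6 don't count).
Remaining: 6 − 6 = 0.

0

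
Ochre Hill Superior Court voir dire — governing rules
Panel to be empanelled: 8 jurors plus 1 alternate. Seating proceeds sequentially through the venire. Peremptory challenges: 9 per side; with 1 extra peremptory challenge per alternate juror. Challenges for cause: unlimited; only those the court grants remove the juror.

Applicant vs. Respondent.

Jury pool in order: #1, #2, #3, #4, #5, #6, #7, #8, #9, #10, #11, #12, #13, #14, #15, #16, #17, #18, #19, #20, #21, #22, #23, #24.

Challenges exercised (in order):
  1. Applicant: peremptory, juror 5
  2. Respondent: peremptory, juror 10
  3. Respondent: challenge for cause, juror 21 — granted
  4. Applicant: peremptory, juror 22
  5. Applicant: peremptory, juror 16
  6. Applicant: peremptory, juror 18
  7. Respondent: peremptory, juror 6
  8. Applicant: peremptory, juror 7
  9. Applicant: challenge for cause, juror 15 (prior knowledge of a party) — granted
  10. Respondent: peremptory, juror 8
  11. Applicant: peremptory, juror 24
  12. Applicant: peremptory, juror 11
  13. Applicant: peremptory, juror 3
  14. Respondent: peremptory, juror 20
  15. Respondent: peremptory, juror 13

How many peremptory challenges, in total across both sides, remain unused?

Applicant allotment: 9 base + 1 × 1 alternate = 10. Respondent allotment: 9 base + 1 × 1 alternate = 10.
Applicant peremptories used: #5, #22, #16, #18, #7, #24, #11, #3 — 8 (the for-cause on #15 doesn't count).
Respondent peremptories used: #10, #6, #8, #20, #13 — 5 (the for-cause on #21 doesn't count).
Remaining: (10 − 8) + (10 − 5) = 7.

7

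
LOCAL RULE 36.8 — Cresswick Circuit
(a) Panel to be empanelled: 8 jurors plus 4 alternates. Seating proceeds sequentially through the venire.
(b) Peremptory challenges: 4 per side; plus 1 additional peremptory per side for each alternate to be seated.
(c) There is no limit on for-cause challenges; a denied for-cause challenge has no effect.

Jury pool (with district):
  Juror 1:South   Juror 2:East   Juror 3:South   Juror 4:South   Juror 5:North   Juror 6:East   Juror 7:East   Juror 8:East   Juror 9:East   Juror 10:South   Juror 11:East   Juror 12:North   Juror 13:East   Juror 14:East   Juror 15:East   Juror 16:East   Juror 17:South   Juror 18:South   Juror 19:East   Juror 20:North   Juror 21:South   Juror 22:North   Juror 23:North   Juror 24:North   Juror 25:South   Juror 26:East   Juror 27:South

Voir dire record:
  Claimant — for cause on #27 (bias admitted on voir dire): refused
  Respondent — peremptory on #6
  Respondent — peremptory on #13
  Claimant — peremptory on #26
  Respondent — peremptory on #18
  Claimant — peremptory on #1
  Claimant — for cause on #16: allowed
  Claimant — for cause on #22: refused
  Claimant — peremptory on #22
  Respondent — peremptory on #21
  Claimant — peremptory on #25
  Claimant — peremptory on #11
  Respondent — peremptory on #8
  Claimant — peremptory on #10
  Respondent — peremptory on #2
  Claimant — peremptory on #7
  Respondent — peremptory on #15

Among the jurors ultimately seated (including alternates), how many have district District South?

4

Removed: #1, #2, #6, #7, #8, #10, #11, #13, #15, #16, #18, #21, #22, #25, #26.
Seated (12 incl. alternates): #3, #4, #5, #9, #12, #14, #17, #19, #20, #23, #24, #27.
Of those, in District South: #3, #4, #17, #27 → 4.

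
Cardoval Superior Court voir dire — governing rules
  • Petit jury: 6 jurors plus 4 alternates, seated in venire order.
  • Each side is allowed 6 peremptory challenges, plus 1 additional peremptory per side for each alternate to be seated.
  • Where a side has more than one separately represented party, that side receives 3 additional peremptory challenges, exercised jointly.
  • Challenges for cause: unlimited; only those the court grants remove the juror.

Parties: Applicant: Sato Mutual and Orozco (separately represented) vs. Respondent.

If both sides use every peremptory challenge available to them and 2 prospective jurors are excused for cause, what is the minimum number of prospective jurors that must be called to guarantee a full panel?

Seats to fill: 6 + 4 alternates = 10.
Peremptories — Applicant: 6 + 1×4 + 3 = 13; Respondent: 6 + 1×4 = 10; total 23.
For-cause removals: 2.
Minimum venire: 10 + 23 + 2 = 35.

35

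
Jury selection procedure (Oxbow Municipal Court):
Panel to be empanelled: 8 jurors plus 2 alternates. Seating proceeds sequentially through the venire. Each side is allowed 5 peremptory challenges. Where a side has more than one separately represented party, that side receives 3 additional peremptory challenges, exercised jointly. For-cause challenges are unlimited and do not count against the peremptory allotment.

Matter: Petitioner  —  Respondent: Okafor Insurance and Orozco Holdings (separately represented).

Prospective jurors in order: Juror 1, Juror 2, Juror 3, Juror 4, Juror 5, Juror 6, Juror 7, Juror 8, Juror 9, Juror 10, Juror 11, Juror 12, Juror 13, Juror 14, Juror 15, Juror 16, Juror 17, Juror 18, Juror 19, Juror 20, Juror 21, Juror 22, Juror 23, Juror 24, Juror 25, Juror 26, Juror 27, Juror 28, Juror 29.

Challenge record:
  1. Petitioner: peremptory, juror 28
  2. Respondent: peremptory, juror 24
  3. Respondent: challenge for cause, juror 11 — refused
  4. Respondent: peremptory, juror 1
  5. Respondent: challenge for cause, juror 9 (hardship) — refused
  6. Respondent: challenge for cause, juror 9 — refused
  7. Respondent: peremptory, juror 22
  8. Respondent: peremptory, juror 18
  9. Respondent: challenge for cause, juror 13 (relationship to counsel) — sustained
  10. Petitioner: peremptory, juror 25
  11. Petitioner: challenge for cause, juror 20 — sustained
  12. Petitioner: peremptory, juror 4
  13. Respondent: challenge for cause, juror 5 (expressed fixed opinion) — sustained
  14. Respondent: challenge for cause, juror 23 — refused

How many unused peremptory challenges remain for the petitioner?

2

Petitioner allotment: 5.
Petitioner peremptories used: #28, #25, #4 — 3 (the for-cause on #20 doesn't count).
Remaining: 5 − 3 = 2.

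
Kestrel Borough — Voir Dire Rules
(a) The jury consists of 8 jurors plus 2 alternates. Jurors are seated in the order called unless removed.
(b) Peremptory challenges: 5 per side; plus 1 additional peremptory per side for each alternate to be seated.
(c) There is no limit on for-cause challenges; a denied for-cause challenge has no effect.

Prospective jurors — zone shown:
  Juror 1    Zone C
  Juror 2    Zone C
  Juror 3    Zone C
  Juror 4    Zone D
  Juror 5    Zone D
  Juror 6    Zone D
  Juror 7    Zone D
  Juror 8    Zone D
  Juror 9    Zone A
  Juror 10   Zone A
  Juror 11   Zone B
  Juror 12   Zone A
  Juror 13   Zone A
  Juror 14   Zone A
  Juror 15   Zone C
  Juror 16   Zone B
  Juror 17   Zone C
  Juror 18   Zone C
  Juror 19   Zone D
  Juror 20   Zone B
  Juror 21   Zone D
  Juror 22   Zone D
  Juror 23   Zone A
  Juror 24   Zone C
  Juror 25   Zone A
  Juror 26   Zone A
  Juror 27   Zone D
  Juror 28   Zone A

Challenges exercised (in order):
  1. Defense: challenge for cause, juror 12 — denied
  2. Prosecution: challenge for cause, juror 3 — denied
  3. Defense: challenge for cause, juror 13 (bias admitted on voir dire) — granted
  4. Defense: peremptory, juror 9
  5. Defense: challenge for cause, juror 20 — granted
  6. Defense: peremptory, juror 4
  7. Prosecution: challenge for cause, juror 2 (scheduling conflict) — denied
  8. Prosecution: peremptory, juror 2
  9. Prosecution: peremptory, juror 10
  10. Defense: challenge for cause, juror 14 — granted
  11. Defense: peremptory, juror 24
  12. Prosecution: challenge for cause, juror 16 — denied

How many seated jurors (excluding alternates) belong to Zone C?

Removed: #2, #4, #9, #10, #13, #14, #20, #24.
Seated jurors 1–8: #1, #3, #5, #6, #7, #8, #11, #12 (alternates #15, #16 not counted).
Of those, in Zone C: #1, #3 → 2.

2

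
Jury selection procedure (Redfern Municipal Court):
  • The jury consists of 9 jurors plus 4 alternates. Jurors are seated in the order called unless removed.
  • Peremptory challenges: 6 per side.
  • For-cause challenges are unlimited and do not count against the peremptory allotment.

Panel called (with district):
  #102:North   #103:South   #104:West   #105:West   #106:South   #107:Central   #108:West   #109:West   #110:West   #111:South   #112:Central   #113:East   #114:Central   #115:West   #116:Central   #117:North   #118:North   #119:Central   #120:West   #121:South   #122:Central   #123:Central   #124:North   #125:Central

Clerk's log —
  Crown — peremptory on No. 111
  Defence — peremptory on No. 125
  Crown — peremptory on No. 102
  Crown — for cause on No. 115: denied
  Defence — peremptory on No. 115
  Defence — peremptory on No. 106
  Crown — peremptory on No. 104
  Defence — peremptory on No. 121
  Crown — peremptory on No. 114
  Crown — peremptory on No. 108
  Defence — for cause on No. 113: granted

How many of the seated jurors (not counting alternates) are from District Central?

Removed: #102, #104, #106, #108, #111, #113, #114, #115, #121, #125.
Seated jurors 1–9: #103, #105, #107, #109, #110, #112, #116, #117, #118 (alternates #119, #120, #122, #123 not counted).
Of those, in District Central: #107, #112, #116 → 3.

3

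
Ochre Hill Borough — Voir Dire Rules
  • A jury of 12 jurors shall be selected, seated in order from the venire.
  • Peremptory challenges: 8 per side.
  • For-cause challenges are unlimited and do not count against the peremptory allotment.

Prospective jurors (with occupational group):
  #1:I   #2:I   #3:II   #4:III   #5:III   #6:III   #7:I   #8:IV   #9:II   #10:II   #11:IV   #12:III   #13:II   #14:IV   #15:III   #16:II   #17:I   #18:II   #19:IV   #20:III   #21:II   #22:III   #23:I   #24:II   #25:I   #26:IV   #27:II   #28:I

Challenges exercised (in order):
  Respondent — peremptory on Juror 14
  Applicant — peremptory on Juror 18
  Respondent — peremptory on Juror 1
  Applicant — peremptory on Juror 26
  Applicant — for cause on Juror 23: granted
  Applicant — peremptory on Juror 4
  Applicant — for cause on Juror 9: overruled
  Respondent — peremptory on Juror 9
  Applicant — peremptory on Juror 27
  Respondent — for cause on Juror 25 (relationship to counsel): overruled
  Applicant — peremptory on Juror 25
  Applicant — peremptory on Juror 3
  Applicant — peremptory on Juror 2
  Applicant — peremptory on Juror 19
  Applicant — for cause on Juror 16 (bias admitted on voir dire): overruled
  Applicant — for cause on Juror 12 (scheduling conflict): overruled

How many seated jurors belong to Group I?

Removed: #1, #2, #3, #4, #9, #14, #18, #19, #23, #25, #26, #27.
Seated jurors 1–12: #5, #6, #7, #8, #10, #11, #12, #13, #15, #16, #17, #20.
Of those, in Group I: #7, #17 → 2.

2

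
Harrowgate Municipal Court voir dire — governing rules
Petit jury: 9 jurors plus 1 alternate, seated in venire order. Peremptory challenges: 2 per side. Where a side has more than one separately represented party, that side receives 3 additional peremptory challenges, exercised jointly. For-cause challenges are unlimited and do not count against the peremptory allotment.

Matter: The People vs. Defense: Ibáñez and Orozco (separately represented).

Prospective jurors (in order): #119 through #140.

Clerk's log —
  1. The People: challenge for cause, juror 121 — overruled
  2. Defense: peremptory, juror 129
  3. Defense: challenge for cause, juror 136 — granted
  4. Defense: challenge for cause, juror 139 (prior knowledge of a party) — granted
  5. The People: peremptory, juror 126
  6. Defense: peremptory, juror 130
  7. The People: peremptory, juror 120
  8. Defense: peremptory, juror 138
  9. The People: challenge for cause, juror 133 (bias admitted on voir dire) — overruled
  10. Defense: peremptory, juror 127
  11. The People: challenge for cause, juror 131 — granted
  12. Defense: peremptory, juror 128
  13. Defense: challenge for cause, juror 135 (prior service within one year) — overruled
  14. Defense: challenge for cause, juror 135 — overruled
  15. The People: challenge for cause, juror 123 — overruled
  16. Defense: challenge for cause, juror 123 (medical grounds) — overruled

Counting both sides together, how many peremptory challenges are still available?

0

The People allotment: 2. Defense allotment: 2 base + 3 multi-party = 5.
The People peremptories used: #126, #120 — 2 (for-cause on #121, #133, #131, #123 don't count).
Defense peremptories used: #129, #130, #138, #127, #128 — 5 (for-cause on #136, #139, #135, #135, #123 don't count).
Remaining: (2 − 2) + (5 − 5) = 0.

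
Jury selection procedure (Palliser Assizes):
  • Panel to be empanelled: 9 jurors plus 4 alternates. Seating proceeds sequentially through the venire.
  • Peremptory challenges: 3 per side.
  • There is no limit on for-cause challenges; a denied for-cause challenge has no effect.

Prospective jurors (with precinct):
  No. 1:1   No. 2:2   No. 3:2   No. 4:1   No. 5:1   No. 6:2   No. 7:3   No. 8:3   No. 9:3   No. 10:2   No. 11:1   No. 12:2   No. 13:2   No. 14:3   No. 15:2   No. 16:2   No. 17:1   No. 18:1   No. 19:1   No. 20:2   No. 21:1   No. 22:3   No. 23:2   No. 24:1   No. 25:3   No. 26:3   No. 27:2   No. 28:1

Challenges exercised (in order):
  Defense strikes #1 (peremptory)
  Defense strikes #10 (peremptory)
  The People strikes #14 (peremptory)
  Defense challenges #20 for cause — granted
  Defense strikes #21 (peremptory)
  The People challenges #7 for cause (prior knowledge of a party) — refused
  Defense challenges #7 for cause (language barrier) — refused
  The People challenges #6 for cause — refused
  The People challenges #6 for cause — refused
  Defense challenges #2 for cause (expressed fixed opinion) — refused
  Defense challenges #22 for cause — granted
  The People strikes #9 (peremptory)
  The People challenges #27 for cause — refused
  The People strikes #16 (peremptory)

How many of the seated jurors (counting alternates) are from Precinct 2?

6

Removed: #1, #9, #10, #14, #16, #20, #21, #22.
Seated (13 incl. alternates): #2, #3, #4, #5, #6, #7, #8, #11, #12, #13, #15, #17, #18.
Of those, in Precinct 2: #2, #3, #6, #12, #13, #15 → 6.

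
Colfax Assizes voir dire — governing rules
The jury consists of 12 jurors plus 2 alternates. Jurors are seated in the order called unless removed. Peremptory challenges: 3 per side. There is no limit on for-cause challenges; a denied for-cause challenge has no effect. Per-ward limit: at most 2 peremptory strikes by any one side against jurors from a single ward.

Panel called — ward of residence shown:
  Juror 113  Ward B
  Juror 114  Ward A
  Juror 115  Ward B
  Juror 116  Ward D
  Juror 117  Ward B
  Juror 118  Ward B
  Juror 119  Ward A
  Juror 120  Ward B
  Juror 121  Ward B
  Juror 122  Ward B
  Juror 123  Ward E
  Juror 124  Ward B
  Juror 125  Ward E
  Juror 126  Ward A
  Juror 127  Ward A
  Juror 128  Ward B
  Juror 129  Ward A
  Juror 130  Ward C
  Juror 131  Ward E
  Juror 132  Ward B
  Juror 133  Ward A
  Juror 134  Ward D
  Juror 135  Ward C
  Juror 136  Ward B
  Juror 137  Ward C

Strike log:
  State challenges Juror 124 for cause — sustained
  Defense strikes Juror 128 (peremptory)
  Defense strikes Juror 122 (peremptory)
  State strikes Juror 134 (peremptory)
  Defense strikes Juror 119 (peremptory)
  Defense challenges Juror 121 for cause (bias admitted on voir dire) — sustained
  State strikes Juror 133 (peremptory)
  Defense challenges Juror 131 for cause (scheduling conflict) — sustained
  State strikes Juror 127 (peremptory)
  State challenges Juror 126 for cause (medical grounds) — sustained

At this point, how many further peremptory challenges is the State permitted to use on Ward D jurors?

0

State peremptories so far: #134, #133, #127 — 3 of 3 used, 0 left overall.
Against Ward D: #134 — 1 used; per-ward cap 2 leaves 1.
Binding limit: min(0, 1) = 0.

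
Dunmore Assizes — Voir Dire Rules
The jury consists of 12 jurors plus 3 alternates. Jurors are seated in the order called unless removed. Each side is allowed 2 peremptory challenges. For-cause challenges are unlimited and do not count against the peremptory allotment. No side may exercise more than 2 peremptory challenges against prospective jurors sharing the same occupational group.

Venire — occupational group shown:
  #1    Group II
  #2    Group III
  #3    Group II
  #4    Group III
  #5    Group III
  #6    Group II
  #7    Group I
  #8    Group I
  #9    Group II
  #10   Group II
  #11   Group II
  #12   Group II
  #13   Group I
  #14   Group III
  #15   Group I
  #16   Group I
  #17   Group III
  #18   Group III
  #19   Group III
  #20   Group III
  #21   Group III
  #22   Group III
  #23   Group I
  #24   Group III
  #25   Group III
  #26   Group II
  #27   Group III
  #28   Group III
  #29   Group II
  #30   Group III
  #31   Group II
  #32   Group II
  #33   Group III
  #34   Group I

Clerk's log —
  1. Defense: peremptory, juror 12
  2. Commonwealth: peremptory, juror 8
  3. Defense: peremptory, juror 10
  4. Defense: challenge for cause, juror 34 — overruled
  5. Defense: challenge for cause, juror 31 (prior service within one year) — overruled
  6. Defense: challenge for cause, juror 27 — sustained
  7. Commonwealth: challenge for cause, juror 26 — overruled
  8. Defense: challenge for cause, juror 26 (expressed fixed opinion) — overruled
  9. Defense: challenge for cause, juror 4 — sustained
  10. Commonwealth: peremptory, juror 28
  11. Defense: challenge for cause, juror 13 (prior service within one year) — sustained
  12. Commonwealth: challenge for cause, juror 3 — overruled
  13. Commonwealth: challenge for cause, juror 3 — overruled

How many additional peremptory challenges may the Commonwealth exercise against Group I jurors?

Commonwealth peremptories so far: #8, #28 — 2 of 2 used, 0 left overall.
Against Group I: #8 — 1 used; per-group cap 2 leaves 1.
Binding limit: min(0, 1) = 0.

0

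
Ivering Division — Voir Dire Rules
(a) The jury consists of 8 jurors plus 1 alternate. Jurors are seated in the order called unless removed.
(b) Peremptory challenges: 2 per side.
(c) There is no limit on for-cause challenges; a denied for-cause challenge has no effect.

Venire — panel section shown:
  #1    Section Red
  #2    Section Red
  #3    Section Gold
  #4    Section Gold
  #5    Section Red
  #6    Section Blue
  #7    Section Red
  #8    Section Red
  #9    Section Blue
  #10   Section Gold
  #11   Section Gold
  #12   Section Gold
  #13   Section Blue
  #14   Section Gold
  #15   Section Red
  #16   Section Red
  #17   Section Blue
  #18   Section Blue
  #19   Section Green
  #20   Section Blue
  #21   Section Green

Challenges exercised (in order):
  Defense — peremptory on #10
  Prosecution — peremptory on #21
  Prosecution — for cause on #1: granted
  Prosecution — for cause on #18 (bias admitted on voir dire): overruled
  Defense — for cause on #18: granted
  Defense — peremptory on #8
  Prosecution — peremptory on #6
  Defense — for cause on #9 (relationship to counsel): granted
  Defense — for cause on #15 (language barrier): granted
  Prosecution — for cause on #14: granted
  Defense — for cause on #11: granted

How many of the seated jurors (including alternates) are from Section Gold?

3

Removed: #1, #6, #8, #9, #10, #11, #14, #15, #18, #21.
Seated (9 incl. alternates): #2, #3, #4, #5, #7, #12, #13, #16, #17.
Of those, in Section Gold: #3, #4, #12 → 3.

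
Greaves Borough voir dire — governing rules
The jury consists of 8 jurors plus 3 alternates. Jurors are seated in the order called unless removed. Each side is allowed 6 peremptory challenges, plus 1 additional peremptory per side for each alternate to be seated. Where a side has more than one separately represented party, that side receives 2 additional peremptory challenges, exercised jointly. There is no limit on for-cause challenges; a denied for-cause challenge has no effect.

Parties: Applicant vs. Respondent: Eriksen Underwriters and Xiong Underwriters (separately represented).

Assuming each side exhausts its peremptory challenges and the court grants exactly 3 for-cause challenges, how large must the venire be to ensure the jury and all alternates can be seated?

Seats to fill: 8 + 3 alternates = 11.
Peremptories — Applicant: 6 + 1×3 = 9; Respondent: 6 + 1×3 + 2 = 11; total 20.
For-cause removals: 3.
Minimum venire: 11 + 20 + 3 = 34.

34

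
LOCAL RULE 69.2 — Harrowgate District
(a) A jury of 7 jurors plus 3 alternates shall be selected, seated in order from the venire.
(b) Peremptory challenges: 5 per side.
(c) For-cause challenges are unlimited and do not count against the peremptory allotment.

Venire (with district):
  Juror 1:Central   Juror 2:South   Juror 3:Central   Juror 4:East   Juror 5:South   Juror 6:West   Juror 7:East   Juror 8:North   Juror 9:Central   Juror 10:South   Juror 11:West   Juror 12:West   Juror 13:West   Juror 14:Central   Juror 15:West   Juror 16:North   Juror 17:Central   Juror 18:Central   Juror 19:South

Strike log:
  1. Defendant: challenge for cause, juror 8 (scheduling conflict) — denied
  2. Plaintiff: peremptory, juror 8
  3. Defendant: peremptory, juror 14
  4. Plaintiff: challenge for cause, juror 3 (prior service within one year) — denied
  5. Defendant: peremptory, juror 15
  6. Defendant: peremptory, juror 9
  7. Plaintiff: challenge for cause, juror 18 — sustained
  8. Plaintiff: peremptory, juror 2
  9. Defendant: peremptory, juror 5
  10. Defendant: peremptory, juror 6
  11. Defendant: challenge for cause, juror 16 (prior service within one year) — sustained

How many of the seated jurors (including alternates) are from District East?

Removed: #2, #5, #6, #8, #9, #14, #15, #16, #18.
Seated (10 incl. alternates): #1, #3, #4, #7, #10, #11, #12, #13, #17, #19.
Of those, in District East: #4, #7 → 2.

2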